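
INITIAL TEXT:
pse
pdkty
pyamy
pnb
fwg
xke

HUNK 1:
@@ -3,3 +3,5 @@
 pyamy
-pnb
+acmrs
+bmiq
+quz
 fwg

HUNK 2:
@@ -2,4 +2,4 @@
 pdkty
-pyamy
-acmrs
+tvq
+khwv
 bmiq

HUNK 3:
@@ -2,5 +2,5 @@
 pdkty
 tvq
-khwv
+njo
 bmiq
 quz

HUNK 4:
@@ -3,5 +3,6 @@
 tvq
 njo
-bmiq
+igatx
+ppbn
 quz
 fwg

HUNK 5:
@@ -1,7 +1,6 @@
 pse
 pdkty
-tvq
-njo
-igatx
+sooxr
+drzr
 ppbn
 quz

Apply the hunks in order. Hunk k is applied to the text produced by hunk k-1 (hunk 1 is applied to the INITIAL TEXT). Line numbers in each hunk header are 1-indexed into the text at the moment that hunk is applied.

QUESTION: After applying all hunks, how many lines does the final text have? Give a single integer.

Answer: 8

Derivation:
Hunk 1: at line 3 remove [pnb] add [acmrs,bmiq,quz] -> 8 lines: pse pdkty pyamy acmrs bmiq quz fwg xke
Hunk 2: at line 2 remove [pyamy,acmrs] add [tvq,khwv] -> 8 lines: pse pdkty tvq khwv bmiq quz fwg xke
Hunk 3: at line 2 remove [khwv] add [njo] -> 8 lines: pse pdkty tvq njo bmiq quz fwg xke
Hunk 4: at line 3 remove [bmiq] add [igatx,ppbn] -> 9 lines: pse pdkty tvq njo igatx ppbn quz fwg xke
Hunk 5: at line 1 remove [tvq,njo,igatx] add [sooxr,drzr] -> 8 lines: pse pdkty sooxr drzr ppbn quz fwg xke
Final line count: 8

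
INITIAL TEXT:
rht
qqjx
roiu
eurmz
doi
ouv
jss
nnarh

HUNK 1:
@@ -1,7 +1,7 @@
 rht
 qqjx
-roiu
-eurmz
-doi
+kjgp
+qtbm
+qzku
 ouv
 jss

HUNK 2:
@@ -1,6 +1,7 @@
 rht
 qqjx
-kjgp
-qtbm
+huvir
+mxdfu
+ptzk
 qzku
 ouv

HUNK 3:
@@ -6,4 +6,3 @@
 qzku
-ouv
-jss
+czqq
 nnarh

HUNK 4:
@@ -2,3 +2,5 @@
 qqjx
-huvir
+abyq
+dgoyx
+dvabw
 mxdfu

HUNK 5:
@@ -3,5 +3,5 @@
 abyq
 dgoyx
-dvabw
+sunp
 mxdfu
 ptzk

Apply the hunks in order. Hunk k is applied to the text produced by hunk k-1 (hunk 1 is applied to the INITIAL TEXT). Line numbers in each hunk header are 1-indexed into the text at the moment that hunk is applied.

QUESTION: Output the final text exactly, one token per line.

Answer: rht
qqjx
abyq
dgoyx
sunp
mxdfu
ptzk
qzku
czqq
nnarh

Derivation:
Hunk 1: at line 1 remove [roiu,eurmz,doi] add [kjgp,qtbm,qzku] -> 8 lines: rht qqjx kjgp qtbm qzku ouv jss nnarh
Hunk 2: at line 1 remove [kjgp,qtbm] add [huvir,mxdfu,ptzk] -> 9 lines: rht qqjx huvir mxdfu ptzk qzku ouv jss nnarh
Hunk 3: at line 6 remove [ouv,jss] add [czqq] -> 8 lines: rht qqjx huvir mxdfu ptzk qzku czqq nnarh
Hunk 4: at line 2 remove [huvir] add [abyq,dgoyx,dvabw] -> 10 lines: rht qqjx abyq dgoyx dvabw mxdfu ptzk qzku czqq nnarh
Hunk 5: at line 3 remove [dvabw] add [sunp] -> 10 lines: rht qqjx abyq dgoyx sunp mxdfu ptzk qzku czqq nnarh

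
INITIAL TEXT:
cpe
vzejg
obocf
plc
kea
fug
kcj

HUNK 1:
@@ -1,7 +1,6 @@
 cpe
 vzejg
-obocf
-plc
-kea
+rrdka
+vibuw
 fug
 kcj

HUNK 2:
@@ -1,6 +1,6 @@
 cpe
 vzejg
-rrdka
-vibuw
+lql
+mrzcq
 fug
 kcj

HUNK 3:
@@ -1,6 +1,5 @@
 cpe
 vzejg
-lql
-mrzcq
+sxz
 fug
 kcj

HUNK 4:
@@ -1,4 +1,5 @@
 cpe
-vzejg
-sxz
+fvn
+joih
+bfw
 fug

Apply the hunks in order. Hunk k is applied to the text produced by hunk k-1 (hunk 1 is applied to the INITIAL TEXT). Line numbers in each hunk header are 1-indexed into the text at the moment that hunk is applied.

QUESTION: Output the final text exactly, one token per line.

Answer: cpe
fvn
joih
bfw
fug
kcj

Derivation:
Hunk 1: at line 1 remove [obocf,plc,kea] add [rrdka,vibuw] -> 6 lines: cpe vzejg rrdka vibuw fug kcj
Hunk 2: at line 1 remove [rrdka,vibuw] add [lql,mrzcq] -> 6 lines: cpe vzejg lql mrzcq fug kcj
Hunk 3: at line 1 remove [lql,mrzcq] add [sxz] -> 5 lines: cpe vzejg sxz fug kcj
Hunk 4: at line 1 remove [vzejg,sxz] add [fvn,joih,bfw] -> 6 lines: cpe fvn joih bfw fug kcj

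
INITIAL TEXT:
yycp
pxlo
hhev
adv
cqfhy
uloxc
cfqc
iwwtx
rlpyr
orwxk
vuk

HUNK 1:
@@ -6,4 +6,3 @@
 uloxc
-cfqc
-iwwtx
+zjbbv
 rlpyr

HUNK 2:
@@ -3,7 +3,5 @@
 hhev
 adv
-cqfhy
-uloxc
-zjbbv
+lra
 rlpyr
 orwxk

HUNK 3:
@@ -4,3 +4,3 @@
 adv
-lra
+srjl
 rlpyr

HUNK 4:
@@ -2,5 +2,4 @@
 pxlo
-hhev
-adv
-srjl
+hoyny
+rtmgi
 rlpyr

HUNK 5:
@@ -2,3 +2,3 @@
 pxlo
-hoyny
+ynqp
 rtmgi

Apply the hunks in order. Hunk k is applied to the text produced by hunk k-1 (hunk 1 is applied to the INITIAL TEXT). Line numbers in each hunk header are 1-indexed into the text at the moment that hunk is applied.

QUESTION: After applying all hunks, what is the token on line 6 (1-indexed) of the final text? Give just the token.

Hunk 1: at line 6 remove [cfqc,iwwtx] add [zjbbv] -> 10 lines: yycp pxlo hhev adv cqfhy uloxc zjbbv rlpyr orwxk vuk
Hunk 2: at line 3 remove [cqfhy,uloxc,zjbbv] add [lra] -> 8 lines: yycp pxlo hhev adv lra rlpyr orwxk vuk
Hunk 3: at line 4 remove [lra] add [srjl] -> 8 lines: yycp pxlo hhev adv srjl rlpyr orwxk vuk
Hunk 4: at line 2 remove [hhev,adv,srjl] add [hoyny,rtmgi] -> 7 lines: yycp pxlo hoyny rtmgi rlpyr orwxk vuk
Hunk 5: at line 2 remove [hoyny] add [ynqp] -> 7 lines: yycp pxlo ynqp rtmgi rlpyr orwxk vuk
Final line 6: orwxk

Answer: orwxk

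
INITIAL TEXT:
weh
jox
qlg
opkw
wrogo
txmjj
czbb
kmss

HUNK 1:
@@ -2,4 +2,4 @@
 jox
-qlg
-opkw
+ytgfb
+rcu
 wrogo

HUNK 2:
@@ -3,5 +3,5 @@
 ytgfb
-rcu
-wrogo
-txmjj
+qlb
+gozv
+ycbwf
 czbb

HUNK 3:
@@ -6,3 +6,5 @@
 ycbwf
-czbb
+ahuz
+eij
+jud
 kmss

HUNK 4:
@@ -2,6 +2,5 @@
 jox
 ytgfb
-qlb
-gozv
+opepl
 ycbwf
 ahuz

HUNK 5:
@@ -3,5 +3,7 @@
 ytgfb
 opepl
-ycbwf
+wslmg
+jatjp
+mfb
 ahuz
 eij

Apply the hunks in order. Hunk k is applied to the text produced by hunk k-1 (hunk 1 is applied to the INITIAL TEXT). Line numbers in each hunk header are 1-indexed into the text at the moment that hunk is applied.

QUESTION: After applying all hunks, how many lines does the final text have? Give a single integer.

Answer: 11

Derivation:
Hunk 1: at line 2 remove [qlg,opkw] add [ytgfb,rcu] -> 8 lines: weh jox ytgfb rcu wrogo txmjj czbb kmss
Hunk 2: at line 3 remove [rcu,wrogo,txmjj] add [qlb,gozv,ycbwf] -> 8 lines: weh jox ytgfb qlb gozv ycbwf czbb kmss
Hunk 3: at line 6 remove [czbb] add [ahuz,eij,jud] -> 10 lines: weh jox ytgfb qlb gozv ycbwf ahuz eij jud kmss
Hunk 4: at line 2 remove [qlb,gozv] add [opepl] -> 9 lines: weh jox ytgfb opepl ycbwf ahuz eij jud kmss
Hunk 5: at line 3 remove [ycbwf] add [wslmg,jatjp,mfb] -> 11 lines: weh jox ytgfb opepl wslmg jatjp mfb ahuz eij jud kmss
Final line count: 11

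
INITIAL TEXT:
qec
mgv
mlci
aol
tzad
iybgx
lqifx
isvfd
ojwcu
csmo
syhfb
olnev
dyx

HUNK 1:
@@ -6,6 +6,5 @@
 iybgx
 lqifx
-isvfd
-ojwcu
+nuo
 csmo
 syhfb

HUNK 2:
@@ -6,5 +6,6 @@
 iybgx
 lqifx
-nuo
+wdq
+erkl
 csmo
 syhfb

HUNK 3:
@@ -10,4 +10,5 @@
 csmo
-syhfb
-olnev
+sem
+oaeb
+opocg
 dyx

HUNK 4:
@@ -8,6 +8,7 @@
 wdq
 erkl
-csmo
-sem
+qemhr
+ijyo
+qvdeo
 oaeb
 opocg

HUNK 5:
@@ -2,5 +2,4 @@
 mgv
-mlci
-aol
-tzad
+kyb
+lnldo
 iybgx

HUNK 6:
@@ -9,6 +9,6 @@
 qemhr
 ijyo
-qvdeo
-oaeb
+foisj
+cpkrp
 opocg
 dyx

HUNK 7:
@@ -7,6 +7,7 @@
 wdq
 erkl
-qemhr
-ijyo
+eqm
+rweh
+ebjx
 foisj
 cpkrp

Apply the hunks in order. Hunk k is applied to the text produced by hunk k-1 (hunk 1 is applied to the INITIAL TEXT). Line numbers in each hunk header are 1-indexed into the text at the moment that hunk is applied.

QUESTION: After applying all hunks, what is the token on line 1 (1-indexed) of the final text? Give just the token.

Answer: qec

Derivation:
Hunk 1: at line 6 remove [isvfd,ojwcu] add [nuo] -> 12 lines: qec mgv mlci aol tzad iybgx lqifx nuo csmo syhfb olnev dyx
Hunk 2: at line 6 remove [nuo] add [wdq,erkl] -> 13 lines: qec mgv mlci aol tzad iybgx lqifx wdq erkl csmo syhfb olnev dyx
Hunk 3: at line 10 remove [syhfb,olnev] add [sem,oaeb,opocg] -> 14 lines: qec mgv mlci aol tzad iybgx lqifx wdq erkl csmo sem oaeb opocg dyx
Hunk 4: at line 8 remove [csmo,sem] add [qemhr,ijyo,qvdeo] -> 15 lines: qec mgv mlci aol tzad iybgx lqifx wdq erkl qemhr ijyo qvdeo oaeb opocg dyx
Hunk 5: at line 2 remove [mlci,aol,tzad] add [kyb,lnldo] -> 14 lines: qec mgv kyb lnldo iybgx lqifx wdq erkl qemhr ijyo qvdeo oaeb opocg dyx
Hunk 6: at line 9 remove [qvdeo,oaeb] add [foisj,cpkrp] -> 14 lines: qec mgv kyb lnldo iybgx lqifx wdq erkl qemhr ijyo foisj cpkrp opocg dyx
Hunk 7: at line 7 remove [qemhr,ijyo] add [eqm,rweh,ebjx] -> 15 lines: qec mgv kyb lnldo iybgx lqifx wdq erkl eqm rweh ebjx foisj cpkrp opocg dyx
Final line 1: qec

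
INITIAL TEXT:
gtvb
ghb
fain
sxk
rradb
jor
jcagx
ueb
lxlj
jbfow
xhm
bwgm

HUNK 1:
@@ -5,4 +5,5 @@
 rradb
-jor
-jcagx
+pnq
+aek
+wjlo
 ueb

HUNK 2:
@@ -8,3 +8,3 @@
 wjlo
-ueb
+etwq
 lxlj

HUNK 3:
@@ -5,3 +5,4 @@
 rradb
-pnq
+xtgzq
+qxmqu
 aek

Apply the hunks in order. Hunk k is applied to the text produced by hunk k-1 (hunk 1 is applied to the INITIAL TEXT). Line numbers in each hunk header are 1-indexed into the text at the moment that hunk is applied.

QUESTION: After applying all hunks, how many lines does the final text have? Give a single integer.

Answer: 14

Derivation:
Hunk 1: at line 5 remove [jor,jcagx] add [pnq,aek,wjlo] -> 13 lines: gtvb ghb fain sxk rradb pnq aek wjlo ueb lxlj jbfow xhm bwgm
Hunk 2: at line 8 remove [ueb] add [etwq] -> 13 lines: gtvb ghb fain sxk rradb pnq aek wjlo etwq lxlj jbfow xhm bwgm
Hunk 3: at line 5 remove [pnq] add [xtgzq,qxmqu] -> 14 lines: gtvb ghb fain sxk rradb xtgzq qxmqu aek wjlo etwq lxlj jbfow xhm bwgm
Final line count: 14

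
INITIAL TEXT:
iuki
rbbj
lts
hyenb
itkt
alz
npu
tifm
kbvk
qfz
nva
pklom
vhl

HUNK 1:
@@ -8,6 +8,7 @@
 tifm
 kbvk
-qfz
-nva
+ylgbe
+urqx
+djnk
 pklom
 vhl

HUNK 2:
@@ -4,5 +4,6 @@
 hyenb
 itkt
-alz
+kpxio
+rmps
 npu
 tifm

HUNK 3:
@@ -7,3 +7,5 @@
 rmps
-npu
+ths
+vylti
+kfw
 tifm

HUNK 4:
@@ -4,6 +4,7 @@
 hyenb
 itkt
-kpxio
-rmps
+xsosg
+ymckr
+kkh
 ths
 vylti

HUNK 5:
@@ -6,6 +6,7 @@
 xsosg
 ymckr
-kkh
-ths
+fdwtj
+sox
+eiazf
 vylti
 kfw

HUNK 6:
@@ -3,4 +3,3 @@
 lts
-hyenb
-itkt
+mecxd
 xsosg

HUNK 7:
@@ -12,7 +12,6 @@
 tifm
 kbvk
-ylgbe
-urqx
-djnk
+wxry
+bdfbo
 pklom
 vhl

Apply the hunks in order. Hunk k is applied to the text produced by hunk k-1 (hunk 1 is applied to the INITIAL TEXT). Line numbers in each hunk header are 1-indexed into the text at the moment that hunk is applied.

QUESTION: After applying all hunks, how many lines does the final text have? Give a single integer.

Hunk 1: at line 8 remove [qfz,nva] add [ylgbe,urqx,djnk] -> 14 lines: iuki rbbj lts hyenb itkt alz npu tifm kbvk ylgbe urqx djnk pklom vhl
Hunk 2: at line 4 remove [alz] add [kpxio,rmps] -> 15 lines: iuki rbbj lts hyenb itkt kpxio rmps npu tifm kbvk ylgbe urqx djnk pklom vhl
Hunk 3: at line 7 remove [npu] add [ths,vylti,kfw] -> 17 lines: iuki rbbj lts hyenb itkt kpxio rmps ths vylti kfw tifm kbvk ylgbe urqx djnk pklom vhl
Hunk 4: at line 4 remove [kpxio,rmps] add [xsosg,ymckr,kkh] -> 18 lines: iuki rbbj lts hyenb itkt xsosg ymckr kkh ths vylti kfw tifm kbvk ylgbe urqx djnk pklom vhl
Hunk 5: at line 6 remove [kkh,ths] add [fdwtj,sox,eiazf] -> 19 lines: iuki rbbj lts hyenb itkt xsosg ymckr fdwtj sox eiazf vylti kfw tifm kbvk ylgbe urqx djnk pklom vhl
Hunk 6: at line 3 remove [hyenb,itkt] add [mecxd] -> 18 lines: iuki rbbj lts mecxd xsosg ymckr fdwtj sox eiazf vylti kfw tifm kbvk ylgbe urqx djnk pklom vhl
Hunk 7: at line 12 remove [ylgbe,urqx,djnk] add [wxry,bdfbo] -> 17 lines: iuki rbbj lts mecxd xsosg ymckr fdwtj sox eiazf vylti kfw tifm kbvk wxry bdfbo pklom vhl
Final line count: 17

Answer: 17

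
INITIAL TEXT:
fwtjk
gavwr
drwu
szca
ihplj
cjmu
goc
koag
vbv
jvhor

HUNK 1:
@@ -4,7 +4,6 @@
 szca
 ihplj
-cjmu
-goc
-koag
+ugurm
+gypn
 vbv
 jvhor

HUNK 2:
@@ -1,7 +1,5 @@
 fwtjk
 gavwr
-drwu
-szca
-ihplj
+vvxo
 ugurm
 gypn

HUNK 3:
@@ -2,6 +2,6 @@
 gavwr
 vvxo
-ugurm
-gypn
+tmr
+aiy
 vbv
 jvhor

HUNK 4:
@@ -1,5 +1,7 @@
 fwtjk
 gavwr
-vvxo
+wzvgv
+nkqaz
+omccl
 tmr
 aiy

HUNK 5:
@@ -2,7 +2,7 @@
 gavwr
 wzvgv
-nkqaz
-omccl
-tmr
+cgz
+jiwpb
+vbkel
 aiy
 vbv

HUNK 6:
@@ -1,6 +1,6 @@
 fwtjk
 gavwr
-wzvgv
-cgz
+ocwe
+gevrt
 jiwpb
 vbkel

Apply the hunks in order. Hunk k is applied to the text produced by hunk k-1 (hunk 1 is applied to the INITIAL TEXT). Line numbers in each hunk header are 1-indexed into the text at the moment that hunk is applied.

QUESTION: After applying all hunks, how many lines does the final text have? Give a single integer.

Hunk 1: at line 4 remove [cjmu,goc,koag] add [ugurm,gypn] -> 9 lines: fwtjk gavwr drwu szca ihplj ugurm gypn vbv jvhor
Hunk 2: at line 1 remove [drwu,szca,ihplj] add [vvxo] -> 7 lines: fwtjk gavwr vvxo ugurm gypn vbv jvhor
Hunk 3: at line 2 remove [ugurm,gypn] add [tmr,aiy] -> 7 lines: fwtjk gavwr vvxo tmr aiy vbv jvhor
Hunk 4: at line 1 remove [vvxo] add [wzvgv,nkqaz,omccl] -> 9 lines: fwtjk gavwr wzvgv nkqaz omccl tmr aiy vbv jvhor
Hunk 5: at line 2 remove [nkqaz,omccl,tmr] add [cgz,jiwpb,vbkel] -> 9 lines: fwtjk gavwr wzvgv cgz jiwpb vbkel aiy vbv jvhor
Hunk 6: at line 1 remove [wzvgv,cgz] add [ocwe,gevrt] -> 9 lines: fwtjk gavwr ocwe gevrt jiwpb vbkel aiy vbv jvhor
Final line count: 9

Answer: 9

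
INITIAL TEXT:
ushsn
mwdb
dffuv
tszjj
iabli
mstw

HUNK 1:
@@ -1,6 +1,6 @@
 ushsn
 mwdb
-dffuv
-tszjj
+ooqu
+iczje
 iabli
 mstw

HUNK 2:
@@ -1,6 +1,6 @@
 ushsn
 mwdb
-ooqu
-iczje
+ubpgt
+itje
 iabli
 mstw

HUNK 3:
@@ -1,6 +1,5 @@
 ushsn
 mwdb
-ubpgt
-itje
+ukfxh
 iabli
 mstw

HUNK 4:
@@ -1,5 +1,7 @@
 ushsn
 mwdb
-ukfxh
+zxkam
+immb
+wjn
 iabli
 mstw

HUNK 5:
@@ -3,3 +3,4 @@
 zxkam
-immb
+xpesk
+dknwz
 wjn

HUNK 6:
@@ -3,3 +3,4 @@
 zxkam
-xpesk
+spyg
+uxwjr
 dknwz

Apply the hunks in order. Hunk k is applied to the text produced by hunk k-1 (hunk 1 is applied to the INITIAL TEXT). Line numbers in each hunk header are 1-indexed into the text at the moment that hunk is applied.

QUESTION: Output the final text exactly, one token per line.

Answer: ushsn
mwdb
zxkam
spyg
uxwjr
dknwz
wjn
iabli
mstw

Derivation:
Hunk 1: at line 1 remove [dffuv,tszjj] add [ooqu,iczje] -> 6 lines: ushsn mwdb ooqu iczje iabli mstw
Hunk 2: at line 1 remove [ooqu,iczje] add [ubpgt,itje] -> 6 lines: ushsn mwdb ubpgt itje iabli mstw
Hunk 3: at line 1 remove [ubpgt,itje] add [ukfxh] -> 5 lines: ushsn mwdb ukfxh iabli mstw
Hunk 4: at line 1 remove [ukfxh] add [zxkam,immb,wjn] -> 7 lines: ushsn mwdb zxkam immb wjn iabli mstw
Hunk 5: at line 3 remove [immb] add [xpesk,dknwz] -> 8 lines: ushsn mwdb zxkam xpesk dknwz wjn iabli mstw
Hunk 6: at line 3 remove [xpesk] add [spyg,uxwjr] -> 9 lines: ushsn mwdb zxkam spyg uxwjr dknwz wjn iabli mstw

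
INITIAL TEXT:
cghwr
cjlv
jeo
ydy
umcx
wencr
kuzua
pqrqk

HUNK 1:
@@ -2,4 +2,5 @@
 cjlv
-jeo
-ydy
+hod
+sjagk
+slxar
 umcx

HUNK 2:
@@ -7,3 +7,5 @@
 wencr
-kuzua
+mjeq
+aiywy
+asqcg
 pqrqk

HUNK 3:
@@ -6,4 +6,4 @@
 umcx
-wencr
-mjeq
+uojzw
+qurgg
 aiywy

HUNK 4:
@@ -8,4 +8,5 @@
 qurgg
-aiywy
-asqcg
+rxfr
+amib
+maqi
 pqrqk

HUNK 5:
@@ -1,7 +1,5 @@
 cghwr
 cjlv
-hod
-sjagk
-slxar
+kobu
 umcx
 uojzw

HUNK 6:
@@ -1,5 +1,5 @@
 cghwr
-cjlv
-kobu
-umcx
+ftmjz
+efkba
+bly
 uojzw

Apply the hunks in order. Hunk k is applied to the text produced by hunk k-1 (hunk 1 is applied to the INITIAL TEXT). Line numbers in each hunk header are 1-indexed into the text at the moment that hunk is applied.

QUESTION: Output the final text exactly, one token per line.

Hunk 1: at line 2 remove [jeo,ydy] add [hod,sjagk,slxar] -> 9 lines: cghwr cjlv hod sjagk slxar umcx wencr kuzua pqrqk
Hunk 2: at line 7 remove [kuzua] add [mjeq,aiywy,asqcg] -> 11 lines: cghwr cjlv hod sjagk slxar umcx wencr mjeq aiywy asqcg pqrqk
Hunk 3: at line 6 remove [wencr,mjeq] add [uojzw,qurgg] -> 11 lines: cghwr cjlv hod sjagk slxar umcx uojzw qurgg aiywy asqcg pqrqk
Hunk 4: at line 8 remove [aiywy,asqcg] add [rxfr,amib,maqi] -> 12 lines: cghwr cjlv hod sjagk slxar umcx uojzw qurgg rxfr amib maqi pqrqk
Hunk 5: at line 1 remove [hod,sjagk,slxar] add [kobu] -> 10 lines: cghwr cjlv kobu umcx uojzw qurgg rxfr amib maqi pqrqk
Hunk 6: at line 1 remove [cjlv,kobu,umcx] add [ftmjz,efkba,bly] -> 10 lines: cghwr ftmjz efkba bly uojzw qurgg rxfr amib maqi pqrqk

Answer: cghwr
ftmjz
efkba
bly
uojzw
qurgg
rxfr
amib
maqi
pqrqk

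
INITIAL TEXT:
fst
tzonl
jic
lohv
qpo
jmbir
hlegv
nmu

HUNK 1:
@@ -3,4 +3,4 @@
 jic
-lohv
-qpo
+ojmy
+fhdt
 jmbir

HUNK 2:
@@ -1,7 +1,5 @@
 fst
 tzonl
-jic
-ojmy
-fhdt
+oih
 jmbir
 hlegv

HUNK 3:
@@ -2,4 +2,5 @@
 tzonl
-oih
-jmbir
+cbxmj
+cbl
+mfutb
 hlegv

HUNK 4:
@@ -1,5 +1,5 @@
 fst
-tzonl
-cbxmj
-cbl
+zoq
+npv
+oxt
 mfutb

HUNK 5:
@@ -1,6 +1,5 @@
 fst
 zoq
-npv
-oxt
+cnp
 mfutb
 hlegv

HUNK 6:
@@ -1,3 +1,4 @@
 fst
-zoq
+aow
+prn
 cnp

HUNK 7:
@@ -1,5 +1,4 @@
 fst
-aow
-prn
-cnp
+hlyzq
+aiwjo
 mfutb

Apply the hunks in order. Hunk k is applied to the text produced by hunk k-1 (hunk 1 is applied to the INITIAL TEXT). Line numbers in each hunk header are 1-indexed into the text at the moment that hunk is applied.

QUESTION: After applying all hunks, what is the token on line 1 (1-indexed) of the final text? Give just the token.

Answer: fst

Derivation:
Hunk 1: at line 3 remove [lohv,qpo] add [ojmy,fhdt] -> 8 lines: fst tzonl jic ojmy fhdt jmbir hlegv nmu
Hunk 2: at line 1 remove [jic,ojmy,fhdt] add [oih] -> 6 lines: fst tzonl oih jmbir hlegv nmu
Hunk 3: at line 2 remove [oih,jmbir] add [cbxmj,cbl,mfutb] -> 7 lines: fst tzonl cbxmj cbl mfutb hlegv nmu
Hunk 4: at line 1 remove [tzonl,cbxmj,cbl] add [zoq,npv,oxt] -> 7 lines: fst zoq npv oxt mfutb hlegv nmu
Hunk 5: at line 1 remove [npv,oxt] add [cnp] -> 6 lines: fst zoq cnp mfutb hlegv nmu
Hunk 6: at line 1 remove [zoq] add [aow,prn] -> 7 lines: fst aow prn cnp mfutb hlegv nmu
Hunk 7: at line 1 remove [aow,prn,cnp] add [hlyzq,aiwjo] -> 6 lines: fst hlyzq aiwjo mfutb hlegv nmu
Final line 1: fst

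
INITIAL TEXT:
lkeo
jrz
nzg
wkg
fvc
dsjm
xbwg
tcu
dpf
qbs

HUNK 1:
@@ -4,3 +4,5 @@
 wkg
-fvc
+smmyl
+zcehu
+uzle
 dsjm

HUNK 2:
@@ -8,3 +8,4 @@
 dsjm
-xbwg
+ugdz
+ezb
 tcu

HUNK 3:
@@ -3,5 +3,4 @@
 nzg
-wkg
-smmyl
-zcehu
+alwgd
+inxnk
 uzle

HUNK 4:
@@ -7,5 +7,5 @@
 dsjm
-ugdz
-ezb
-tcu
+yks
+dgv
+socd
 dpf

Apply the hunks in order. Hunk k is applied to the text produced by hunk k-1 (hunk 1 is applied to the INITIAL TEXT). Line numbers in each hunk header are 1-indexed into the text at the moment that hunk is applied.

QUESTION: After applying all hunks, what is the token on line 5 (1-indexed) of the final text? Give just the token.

Hunk 1: at line 4 remove [fvc] add [smmyl,zcehu,uzle] -> 12 lines: lkeo jrz nzg wkg smmyl zcehu uzle dsjm xbwg tcu dpf qbs
Hunk 2: at line 8 remove [xbwg] add [ugdz,ezb] -> 13 lines: lkeo jrz nzg wkg smmyl zcehu uzle dsjm ugdz ezb tcu dpf qbs
Hunk 3: at line 3 remove [wkg,smmyl,zcehu] add [alwgd,inxnk] -> 12 lines: lkeo jrz nzg alwgd inxnk uzle dsjm ugdz ezb tcu dpf qbs
Hunk 4: at line 7 remove [ugdz,ezb,tcu] add [yks,dgv,socd] -> 12 lines: lkeo jrz nzg alwgd inxnk uzle dsjm yks dgv socd dpf qbs
Final line 5: inxnk

Answer: inxnk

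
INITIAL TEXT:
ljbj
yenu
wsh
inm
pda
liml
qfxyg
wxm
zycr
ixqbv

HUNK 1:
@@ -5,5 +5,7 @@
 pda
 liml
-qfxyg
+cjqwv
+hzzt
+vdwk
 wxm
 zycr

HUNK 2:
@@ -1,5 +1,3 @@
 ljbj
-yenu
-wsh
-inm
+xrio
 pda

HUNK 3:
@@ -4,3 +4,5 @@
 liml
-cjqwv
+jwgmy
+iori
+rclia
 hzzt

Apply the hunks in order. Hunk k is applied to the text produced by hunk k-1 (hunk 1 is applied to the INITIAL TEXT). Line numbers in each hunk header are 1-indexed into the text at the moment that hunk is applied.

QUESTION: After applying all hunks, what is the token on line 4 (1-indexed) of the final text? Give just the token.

Answer: liml

Derivation:
Hunk 1: at line 5 remove [qfxyg] add [cjqwv,hzzt,vdwk] -> 12 lines: ljbj yenu wsh inm pda liml cjqwv hzzt vdwk wxm zycr ixqbv
Hunk 2: at line 1 remove [yenu,wsh,inm] add [xrio] -> 10 lines: ljbj xrio pda liml cjqwv hzzt vdwk wxm zycr ixqbv
Hunk 3: at line 4 remove [cjqwv] add [jwgmy,iori,rclia] -> 12 lines: ljbj xrio pda liml jwgmy iori rclia hzzt vdwk wxm zycr ixqbv
Final line 4: liml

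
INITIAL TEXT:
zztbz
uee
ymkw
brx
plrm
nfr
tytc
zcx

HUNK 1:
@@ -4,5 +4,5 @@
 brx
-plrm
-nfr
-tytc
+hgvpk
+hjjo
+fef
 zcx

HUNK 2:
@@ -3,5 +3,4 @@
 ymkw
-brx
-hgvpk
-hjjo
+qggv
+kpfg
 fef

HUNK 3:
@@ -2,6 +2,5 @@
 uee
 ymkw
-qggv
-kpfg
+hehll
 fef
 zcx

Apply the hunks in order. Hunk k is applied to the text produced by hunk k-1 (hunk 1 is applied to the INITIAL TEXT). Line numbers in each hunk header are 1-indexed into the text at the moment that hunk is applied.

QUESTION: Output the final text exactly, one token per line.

Answer: zztbz
uee
ymkw
hehll
fef
zcx

Derivation:
Hunk 1: at line 4 remove [plrm,nfr,tytc] add [hgvpk,hjjo,fef] -> 8 lines: zztbz uee ymkw brx hgvpk hjjo fef zcx
Hunk 2: at line 3 remove [brx,hgvpk,hjjo] add [qggv,kpfg] -> 7 lines: zztbz uee ymkw qggv kpfg fef zcx
Hunk 3: at line 2 remove [qggv,kpfg] add [hehll] -> 6 lines: zztbz uee ymkw hehll fef zcx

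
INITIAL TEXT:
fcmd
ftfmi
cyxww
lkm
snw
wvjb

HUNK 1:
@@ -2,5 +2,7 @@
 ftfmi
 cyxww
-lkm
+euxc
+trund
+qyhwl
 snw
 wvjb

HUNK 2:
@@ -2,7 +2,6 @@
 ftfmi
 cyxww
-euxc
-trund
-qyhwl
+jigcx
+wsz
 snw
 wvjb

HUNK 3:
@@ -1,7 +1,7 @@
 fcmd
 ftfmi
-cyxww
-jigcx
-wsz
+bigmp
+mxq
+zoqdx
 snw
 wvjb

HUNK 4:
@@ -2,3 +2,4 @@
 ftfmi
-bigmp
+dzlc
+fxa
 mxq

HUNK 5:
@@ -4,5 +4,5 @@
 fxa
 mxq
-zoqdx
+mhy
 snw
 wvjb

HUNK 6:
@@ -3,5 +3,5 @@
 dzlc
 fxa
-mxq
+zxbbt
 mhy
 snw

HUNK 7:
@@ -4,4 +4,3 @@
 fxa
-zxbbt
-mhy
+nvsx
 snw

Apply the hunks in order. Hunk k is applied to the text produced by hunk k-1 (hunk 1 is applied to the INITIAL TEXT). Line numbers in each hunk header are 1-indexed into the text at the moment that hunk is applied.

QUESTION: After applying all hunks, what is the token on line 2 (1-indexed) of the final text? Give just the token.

Answer: ftfmi

Derivation:
Hunk 1: at line 2 remove [lkm] add [euxc,trund,qyhwl] -> 8 lines: fcmd ftfmi cyxww euxc trund qyhwl snw wvjb
Hunk 2: at line 2 remove [euxc,trund,qyhwl] add [jigcx,wsz] -> 7 lines: fcmd ftfmi cyxww jigcx wsz snw wvjb
Hunk 3: at line 1 remove [cyxww,jigcx,wsz] add [bigmp,mxq,zoqdx] -> 7 lines: fcmd ftfmi bigmp mxq zoqdx snw wvjb
Hunk 4: at line 2 remove [bigmp] add [dzlc,fxa] -> 8 lines: fcmd ftfmi dzlc fxa mxq zoqdx snw wvjb
Hunk 5: at line 4 remove [zoqdx] add [mhy] -> 8 lines: fcmd ftfmi dzlc fxa mxq mhy snw wvjb
Hunk 6: at line 3 remove [mxq] add [zxbbt] -> 8 lines: fcmd ftfmi dzlc fxa zxbbt mhy snw wvjb
Hunk 7: at line 4 remove [zxbbt,mhy] add [nvsx] -> 7 lines: fcmd ftfmi dzlc fxa nvsx snw wvjb
Final line 2: ftfmi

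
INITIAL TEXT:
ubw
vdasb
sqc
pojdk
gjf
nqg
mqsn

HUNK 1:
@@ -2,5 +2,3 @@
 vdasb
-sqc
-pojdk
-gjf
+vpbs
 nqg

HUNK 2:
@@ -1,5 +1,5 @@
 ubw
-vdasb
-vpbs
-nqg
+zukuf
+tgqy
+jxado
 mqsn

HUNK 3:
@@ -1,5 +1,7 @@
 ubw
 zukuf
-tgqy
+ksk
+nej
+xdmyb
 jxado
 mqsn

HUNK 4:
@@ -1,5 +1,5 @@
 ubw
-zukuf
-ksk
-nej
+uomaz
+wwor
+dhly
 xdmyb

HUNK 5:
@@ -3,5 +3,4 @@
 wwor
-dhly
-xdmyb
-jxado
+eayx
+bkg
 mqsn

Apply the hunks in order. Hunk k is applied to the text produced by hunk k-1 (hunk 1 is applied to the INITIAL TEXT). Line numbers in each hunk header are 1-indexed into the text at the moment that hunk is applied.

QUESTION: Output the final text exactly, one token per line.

Hunk 1: at line 2 remove [sqc,pojdk,gjf] add [vpbs] -> 5 lines: ubw vdasb vpbs nqg mqsn
Hunk 2: at line 1 remove [vdasb,vpbs,nqg] add [zukuf,tgqy,jxado] -> 5 lines: ubw zukuf tgqy jxado mqsn
Hunk 3: at line 1 remove [tgqy] add [ksk,nej,xdmyb] -> 7 lines: ubw zukuf ksk nej xdmyb jxado mqsn
Hunk 4: at line 1 remove [zukuf,ksk,nej] add [uomaz,wwor,dhly] -> 7 lines: ubw uomaz wwor dhly xdmyb jxado mqsn
Hunk 5: at line 3 remove [dhly,xdmyb,jxado] add [eayx,bkg] -> 6 lines: ubw uomaz wwor eayx bkg mqsn

Answer: ubw
uomaz
wwor
eayx
bkg
mqsn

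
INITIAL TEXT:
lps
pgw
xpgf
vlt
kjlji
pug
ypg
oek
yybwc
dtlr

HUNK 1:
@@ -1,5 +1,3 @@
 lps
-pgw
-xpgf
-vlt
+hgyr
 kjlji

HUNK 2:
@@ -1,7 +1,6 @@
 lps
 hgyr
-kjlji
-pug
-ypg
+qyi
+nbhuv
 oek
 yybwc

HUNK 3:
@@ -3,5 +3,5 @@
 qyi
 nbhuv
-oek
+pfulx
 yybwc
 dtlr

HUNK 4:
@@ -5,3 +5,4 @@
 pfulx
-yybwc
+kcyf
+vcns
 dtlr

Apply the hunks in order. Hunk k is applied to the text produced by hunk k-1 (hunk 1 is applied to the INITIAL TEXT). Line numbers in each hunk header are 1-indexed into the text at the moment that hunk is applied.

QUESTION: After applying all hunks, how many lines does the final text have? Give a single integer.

Hunk 1: at line 1 remove [pgw,xpgf,vlt] add [hgyr] -> 8 lines: lps hgyr kjlji pug ypg oek yybwc dtlr
Hunk 2: at line 1 remove [kjlji,pug,ypg] add [qyi,nbhuv] -> 7 lines: lps hgyr qyi nbhuv oek yybwc dtlr
Hunk 3: at line 3 remove [oek] add [pfulx] -> 7 lines: lps hgyr qyi nbhuv pfulx yybwc dtlr
Hunk 4: at line 5 remove [yybwc] add [kcyf,vcns] -> 8 lines: lps hgyr qyi nbhuv pfulx kcyf vcns dtlr
Final line count: 8

Answer: 8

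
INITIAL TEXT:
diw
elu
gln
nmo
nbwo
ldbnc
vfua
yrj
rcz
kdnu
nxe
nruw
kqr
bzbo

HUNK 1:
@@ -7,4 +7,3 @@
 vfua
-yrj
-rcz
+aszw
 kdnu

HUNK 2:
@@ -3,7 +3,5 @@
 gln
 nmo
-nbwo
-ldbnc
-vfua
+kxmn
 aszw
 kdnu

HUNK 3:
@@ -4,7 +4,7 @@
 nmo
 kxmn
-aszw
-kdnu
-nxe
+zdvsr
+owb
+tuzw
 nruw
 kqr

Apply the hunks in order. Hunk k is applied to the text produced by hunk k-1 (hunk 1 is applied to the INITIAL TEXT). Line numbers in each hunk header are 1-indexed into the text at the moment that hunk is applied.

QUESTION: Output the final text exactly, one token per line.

Hunk 1: at line 7 remove [yrj,rcz] add [aszw] -> 13 lines: diw elu gln nmo nbwo ldbnc vfua aszw kdnu nxe nruw kqr bzbo
Hunk 2: at line 3 remove [nbwo,ldbnc,vfua] add [kxmn] -> 11 lines: diw elu gln nmo kxmn aszw kdnu nxe nruw kqr bzbo
Hunk 3: at line 4 remove [aszw,kdnu,nxe] add [zdvsr,owb,tuzw] -> 11 lines: diw elu gln nmo kxmn zdvsr owb tuzw nruw kqr bzbo

Answer: diw
elu
gln
nmo
kxmn
zdvsr
owb
tuzw
nruw
kqr
bzbo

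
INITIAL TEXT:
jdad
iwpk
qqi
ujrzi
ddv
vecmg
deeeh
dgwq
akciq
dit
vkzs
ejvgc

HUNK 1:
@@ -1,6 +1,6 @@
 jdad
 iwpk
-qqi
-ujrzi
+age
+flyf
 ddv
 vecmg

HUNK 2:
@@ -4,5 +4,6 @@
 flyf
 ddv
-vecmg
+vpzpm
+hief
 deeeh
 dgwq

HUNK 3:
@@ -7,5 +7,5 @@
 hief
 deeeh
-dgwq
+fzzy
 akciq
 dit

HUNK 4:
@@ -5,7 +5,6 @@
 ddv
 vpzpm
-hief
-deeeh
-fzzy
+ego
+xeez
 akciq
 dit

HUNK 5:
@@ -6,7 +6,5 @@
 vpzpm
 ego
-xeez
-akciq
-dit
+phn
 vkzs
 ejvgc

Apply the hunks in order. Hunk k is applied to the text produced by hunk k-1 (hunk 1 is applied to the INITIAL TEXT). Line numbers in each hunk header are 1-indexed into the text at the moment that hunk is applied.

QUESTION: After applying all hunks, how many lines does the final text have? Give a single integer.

Hunk 1: at line 1 remove [qqi,ujrzi] add [age,flyf] -> 12 lines: jdad iwpk age flyf ddv vecmg deeeh dgwq akciq dit vkzs ejvgc
Hunk 2: at line 4 remove [vecmg] add [vpzpm,hief] -> 13 lines: jdad iwpk age flyf ddv vpzpm hief deeeh dgwq akciq dit vkzs ejvgc
Hunk 3: at line 7 remove [dgwq] add [fzzy] -> 13 lines: jdad iwpk age flyf ddv vpzpm hief deeeh fzzy akciq dit vkzs ejvgc
Hunk 4: at line 5 remove [hief,deeeh,fzzy] add [ego,xeez] -> 12 lines: jdad iwpk age flyf ddv vpzpm ego xeez akciq dit vkzs ejvgc
Hunk 5: at line 6 remove [xeez,akciq,dit] add [phn] -> 10 lines: jdad iwpk age flyf ddv vpzpm ego phn vkzs ejvgc
Final line count: 10

Answer: 10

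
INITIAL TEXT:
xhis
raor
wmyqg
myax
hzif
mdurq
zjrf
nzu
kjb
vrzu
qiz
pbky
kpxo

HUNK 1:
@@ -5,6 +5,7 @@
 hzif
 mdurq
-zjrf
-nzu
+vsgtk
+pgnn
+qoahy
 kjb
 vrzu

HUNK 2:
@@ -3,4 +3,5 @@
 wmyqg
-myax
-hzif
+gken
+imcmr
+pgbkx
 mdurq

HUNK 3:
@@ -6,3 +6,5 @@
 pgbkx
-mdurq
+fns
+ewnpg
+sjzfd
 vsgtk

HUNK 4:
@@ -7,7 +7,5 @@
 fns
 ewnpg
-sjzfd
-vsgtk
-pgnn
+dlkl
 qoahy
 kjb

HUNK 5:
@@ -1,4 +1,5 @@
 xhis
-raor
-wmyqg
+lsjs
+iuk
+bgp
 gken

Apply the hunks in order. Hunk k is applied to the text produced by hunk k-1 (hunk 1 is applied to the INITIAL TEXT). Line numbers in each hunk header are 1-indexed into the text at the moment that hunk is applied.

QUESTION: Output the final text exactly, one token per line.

Hunk 1: at line 5 remove [zjrf,nzu] add [vsgtk,pgnn,qoahy] -> 14 lines: xhis raor wmyqg myax hzif mdurq vsgtk pgnn qoahy kjb vrzu qiz pbky kpxo
Hunk 2: at line 3 remove [myax,hzif] add [gken,imcmr,pgbkx] -> 15 lines: xhis raor wmyqg gken imcmr pgbkx mdurq vsgtk pgnn qoahy kjb vrzu qiz pbky kpxo
Hunk 3: at line 6 remove [mdurq] add [fns,ewnpg,sjzfd] -> 17 lines: xhis raor wmyqg gken imcmr pgbkx fns ewnpg sjzfd vsgtk pgnn qoahy kjb vrzu qiz pbky kpxo
Hunk 4: at line 7 remove [sjzfd,vsgtk,pgnn] add [dlkl] -> 15 lines: xhis raor wmyqg gken imcmr pgbkx fns ewnpg dlkl qoahy kjb vrzu qiz pbky kpxo
Hunk 5: at line 1 remove [raor,wmyqg] add [lsjs,iuk,bgp] -> 16 lines: xhis lsjs iuk bgp gken imcmr pgbkx fns ewnpg dlkl qoahy kjb vrzu qiz pbky kpxo

Answer: xhis
lsjs
iuk
bgp
gken
imcmr
pgbkx
fns
ewnpg
dlkl
qoahy
kjb
vrzu
qiz
pbky
kpxo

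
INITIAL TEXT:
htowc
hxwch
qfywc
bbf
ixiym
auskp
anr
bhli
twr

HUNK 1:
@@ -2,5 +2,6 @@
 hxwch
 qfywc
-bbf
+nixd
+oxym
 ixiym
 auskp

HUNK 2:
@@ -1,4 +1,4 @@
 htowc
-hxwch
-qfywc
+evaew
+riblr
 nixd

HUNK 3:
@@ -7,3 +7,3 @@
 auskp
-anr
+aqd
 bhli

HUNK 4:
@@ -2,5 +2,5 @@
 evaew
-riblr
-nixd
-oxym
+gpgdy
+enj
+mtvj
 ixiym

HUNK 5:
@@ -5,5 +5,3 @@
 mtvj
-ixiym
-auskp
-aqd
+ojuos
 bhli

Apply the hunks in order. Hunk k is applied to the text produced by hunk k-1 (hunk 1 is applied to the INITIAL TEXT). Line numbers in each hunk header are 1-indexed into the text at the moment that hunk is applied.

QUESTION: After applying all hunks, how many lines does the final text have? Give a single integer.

Answer: 8

Derivation:
Hunk 1: at line 2 remove [bbf] add [nixd,oxym] -> 10 lines: htowc hxwch qfywc nixd oxym ixiym auskp anr bhli twr
Hunk 2: at line 1 remove [hxwch,qfywc] add [evaew,riblr] -> 10 lines: htowc evaew riblr nixd oxym ixiym auskp anr bhli twr
Hunk 3: at line 7 remove [anr] add [aqd] -> 10 lines: htowc evaew riblr nixd oxym ixiym auskp aqd bhli twr
Hunk 4: at line 2 remove [riblr,nixd,oxym] add [gpgdy,enj,mtvj] -> 10 lines: htowc evaew gpgdy enj mtvj ixiym auskp aqd bhli twr
Hunk 5: at line 5 remove [ixiym,auskp,aqd] add [ojuos] -> 8 lines: htowc evaew gpgdy enj mtvj ojuos bhli twr
Final line count: 8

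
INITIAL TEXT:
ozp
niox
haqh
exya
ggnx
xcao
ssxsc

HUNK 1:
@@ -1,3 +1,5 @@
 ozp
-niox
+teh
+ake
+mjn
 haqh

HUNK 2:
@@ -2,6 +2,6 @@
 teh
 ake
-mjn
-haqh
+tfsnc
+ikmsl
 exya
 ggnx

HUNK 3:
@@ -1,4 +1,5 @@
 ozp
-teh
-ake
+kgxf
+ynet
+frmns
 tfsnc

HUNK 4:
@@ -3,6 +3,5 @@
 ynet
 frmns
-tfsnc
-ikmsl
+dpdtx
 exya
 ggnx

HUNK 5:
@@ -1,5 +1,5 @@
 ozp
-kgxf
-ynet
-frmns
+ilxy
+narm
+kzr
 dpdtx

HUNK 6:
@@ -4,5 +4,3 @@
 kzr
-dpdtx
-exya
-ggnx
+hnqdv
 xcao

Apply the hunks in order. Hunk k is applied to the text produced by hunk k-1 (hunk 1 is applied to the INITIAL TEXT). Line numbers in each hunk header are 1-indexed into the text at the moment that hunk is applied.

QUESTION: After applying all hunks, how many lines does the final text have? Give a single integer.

Answer: 7

Derivation:
Hunk 1: at line 1 remove [niox] add [teh,ake,mjn] -> 9 lines: ozp teh ake mjn haqh exya ggnx xcao ssxsc
Hunk 2: at line 2 remove [mjn,haqh] add [tfsnc,ikmsl] -> 9 lines: ozp teh ake tfsnc ikmsl exya ggnx xcao ssxsc
Hunk 3: at line 1 remove [teh,ake] add [kgxf,ynet,frmns] -> 10 lines: ozp kgxf ynet frmns tfsnc ikmsl exya ggnx xcao ssxsc
Hunk 4: at line 3 remove [tfsnc,ikmsl] add [dpdtx] -> 9 lines: ozp kgxf ynet frmns dpdtx exya ggnx xcao ssxsc
Hunk 5: at line 1 remove [kgxf,ynet,frmns] add [ilxy,narm,kzr] -> 9 lines: ozp ilxy narm kzr dpdtx exya ggnx xcao ssxsc
Hunk 6: at line 4 remove [dpdtx,exya,ggnx] add [hnqdv] -> 7 lines: ozp ilxy narm kzr hnqdv xcao ssxsc
Final line count: 7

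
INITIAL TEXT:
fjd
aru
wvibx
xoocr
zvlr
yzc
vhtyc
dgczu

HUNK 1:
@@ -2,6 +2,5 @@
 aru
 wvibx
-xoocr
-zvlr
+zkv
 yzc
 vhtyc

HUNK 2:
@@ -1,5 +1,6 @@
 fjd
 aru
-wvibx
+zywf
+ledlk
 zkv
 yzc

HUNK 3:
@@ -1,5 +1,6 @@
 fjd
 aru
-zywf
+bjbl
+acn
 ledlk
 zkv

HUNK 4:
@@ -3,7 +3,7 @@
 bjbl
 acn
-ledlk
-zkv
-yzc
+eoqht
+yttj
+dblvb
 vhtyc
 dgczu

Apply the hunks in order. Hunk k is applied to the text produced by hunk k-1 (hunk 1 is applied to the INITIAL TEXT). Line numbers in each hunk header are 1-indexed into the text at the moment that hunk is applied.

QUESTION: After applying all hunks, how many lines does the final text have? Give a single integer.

Hunk 1: at line 2 remove [xoocr,zvlr] add [zkv] -> 7 lines: fjd aru wvibx zkv yzc vhtyc dgczu
Hunk 2: at line 1 remove [wvibx] add [zywf,ledlk] -> 8 lines: fjd aru zywf ledlk zkv yzc vhtyc dgczu
Hunk 3: at line 1 remove [zywf] add [bjbl,acn] -> 9 lines: fjd aru bjbl acn ledlk zkv yzc vhtyc dgczu
Hunk 4: at line 3 remove [ledlk,zkv,yzc] add [eoqht,yttj,dblvb] -> 9 lines: fjd aru bjbl acn eoqht yttj dblvb vhtyc dgczu
Final line count: 9

Answer: 9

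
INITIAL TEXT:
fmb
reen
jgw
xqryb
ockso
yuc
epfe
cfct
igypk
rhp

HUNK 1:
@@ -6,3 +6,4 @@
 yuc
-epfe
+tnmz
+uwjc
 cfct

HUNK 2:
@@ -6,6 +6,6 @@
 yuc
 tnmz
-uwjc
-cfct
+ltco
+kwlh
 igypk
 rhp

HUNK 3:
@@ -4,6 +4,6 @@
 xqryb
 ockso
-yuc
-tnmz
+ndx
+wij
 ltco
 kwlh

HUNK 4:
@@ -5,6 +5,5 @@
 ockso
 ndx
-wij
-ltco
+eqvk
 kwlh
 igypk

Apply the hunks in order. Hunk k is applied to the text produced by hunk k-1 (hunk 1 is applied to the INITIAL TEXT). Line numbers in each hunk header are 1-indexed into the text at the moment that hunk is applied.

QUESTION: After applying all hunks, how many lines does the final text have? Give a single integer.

Hunk 1: at line 6 remove [epfe] add [tnmz,uwjc] -> 11 lines: fmb reen jgw xqryb ockso yuc tnmz uwjc cfct igypk rhp
Hunk 2: at line 6 remove [uwjc,cfct] add [ltco,kwlh] -> 11 lines: fmb reen jgw xqryb ockso yuc tnmz ltco kwlh igypk rhp
Hunk 3: at line 4 remove [yuc,tnmz] add [ndx,wij] -> 11 lines: fmb reen jgw xqryb ockso ndx wij ltco kwlh igypk rhp
Hunk 4: at line 5 remove [wij,ltco] add [eqvk] -> 10 lines: fmb reen jgw xqryb ockso ndx eqvk kwlh igypk rhp
Final line count: 10

Answer: 10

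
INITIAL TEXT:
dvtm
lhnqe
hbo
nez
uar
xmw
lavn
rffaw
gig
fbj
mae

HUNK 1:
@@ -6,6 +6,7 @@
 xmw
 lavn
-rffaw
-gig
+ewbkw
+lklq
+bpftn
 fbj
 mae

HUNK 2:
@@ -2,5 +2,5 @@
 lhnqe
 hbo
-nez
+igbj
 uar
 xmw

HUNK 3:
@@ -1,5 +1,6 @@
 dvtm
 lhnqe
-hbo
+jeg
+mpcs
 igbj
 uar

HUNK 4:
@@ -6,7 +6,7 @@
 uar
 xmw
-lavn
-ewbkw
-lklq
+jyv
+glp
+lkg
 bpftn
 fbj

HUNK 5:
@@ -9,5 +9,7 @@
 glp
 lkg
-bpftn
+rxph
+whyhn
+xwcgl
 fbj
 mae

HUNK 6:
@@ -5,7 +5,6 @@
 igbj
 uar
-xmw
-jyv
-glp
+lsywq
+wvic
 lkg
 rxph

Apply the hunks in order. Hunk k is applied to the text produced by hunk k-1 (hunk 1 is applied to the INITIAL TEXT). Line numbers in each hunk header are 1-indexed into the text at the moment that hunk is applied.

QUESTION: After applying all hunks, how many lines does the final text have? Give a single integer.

Answer: 14

Derivation:
Hunk 1: at line 6 remove [rffaw,gig] add [ewbkw,lklq,bpftn] -> 12 lines: dvtm lhnqe hbo nez uar xmw lavn ewbkw lklq bpftn fbj mae
Hunk 2: at line 2 remove [nez] add [igbj] -> 12 lines: dvtm lhnqe hbo igbj uar xmw lavn ewbkw lklq bpftn fbj mae
Hunk 3: at line 1 remove [hbo] add [jeg,mpcs] -> 13 lines: dvtm lhnqe jeg mpcs igbj uar xmw lavn ewbkw lklq bpftn fbj mae
Hunk 4: at line 6 remove [lavn,ewbkw,lklq] add [jyv,glp,lkg] -> 13 lines: dvtm lhnqe jeg mpcs igbj uar xmw jyv glp lkg bpftn fbj mae
Hunk 5: at line 9 remove [bpftn] add [rxph,whyhn,xwcgl] -> 15 lines: dvtm lhnqe jeg mpcs igbj uar xmw jyv glp lkg rxph whyhn xwcgl fbj mae
Hunk 6: at line 5 remove [xmw,jyv,glp] add [lsywq,wvic] -> 14 lines: dvtm lhnqe jeg mpcs igbj uar lsywq wvic lkg rxph whyhn xwcgl fbj mae
Final line count: 14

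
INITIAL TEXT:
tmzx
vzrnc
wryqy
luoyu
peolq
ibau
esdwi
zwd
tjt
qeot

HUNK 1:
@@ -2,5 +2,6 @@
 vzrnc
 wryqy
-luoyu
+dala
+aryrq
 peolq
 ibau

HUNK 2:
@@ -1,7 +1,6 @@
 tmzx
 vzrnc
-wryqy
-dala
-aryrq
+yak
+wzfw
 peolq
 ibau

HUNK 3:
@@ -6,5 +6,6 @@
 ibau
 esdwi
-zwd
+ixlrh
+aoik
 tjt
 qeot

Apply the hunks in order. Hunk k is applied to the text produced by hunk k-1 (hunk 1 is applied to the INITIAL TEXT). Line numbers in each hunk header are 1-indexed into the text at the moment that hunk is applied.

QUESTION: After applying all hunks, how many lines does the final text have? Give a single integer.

Hunk 1: at line 2 remove [luoyu] add [dala,aryrq] -> 11 lines: tmzx vzrnc wryqy dala aryrq peolq ibau esdwi zwd tjt qeot
Hunk 2: at line 1 remove [wryqy,dala,aryrq] add [yak,wzfw] -> 10 lines: tmzx vzrnc yak wzfw peolq ibau esdwi zwd tjt qeot
Hunk 3: at line 6 remove [zwd] add [ixlrh,aoik] -> 11 lines: tmzx vzrnc yak wzfw peolq ibau esdwi ixlrh aoik tjt qeot
Final line count: 11

Answer: 11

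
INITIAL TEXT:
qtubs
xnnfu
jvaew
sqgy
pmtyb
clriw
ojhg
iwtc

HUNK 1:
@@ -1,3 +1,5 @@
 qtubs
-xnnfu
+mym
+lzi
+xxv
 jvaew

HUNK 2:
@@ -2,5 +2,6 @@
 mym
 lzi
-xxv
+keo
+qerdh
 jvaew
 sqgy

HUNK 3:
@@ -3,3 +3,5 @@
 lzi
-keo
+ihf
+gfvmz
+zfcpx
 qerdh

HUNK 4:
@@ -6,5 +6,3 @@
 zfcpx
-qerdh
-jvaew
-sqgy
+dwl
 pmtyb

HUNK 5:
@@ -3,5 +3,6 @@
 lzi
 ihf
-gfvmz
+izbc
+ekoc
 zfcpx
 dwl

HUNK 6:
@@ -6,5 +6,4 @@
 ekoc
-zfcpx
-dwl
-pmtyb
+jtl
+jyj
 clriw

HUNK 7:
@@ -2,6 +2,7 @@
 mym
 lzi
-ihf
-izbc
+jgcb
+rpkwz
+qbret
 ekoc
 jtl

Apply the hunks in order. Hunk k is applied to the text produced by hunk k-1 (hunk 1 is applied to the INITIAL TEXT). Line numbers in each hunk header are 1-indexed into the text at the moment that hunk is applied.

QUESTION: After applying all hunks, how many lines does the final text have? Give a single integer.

Answer: 12

Derivation:
Hunk 1: at line 1 remove [xnnfu] add [mym,lzi,xxv] -> 10 lines: qtubs mym lzi xxv jvaew sqgy pmtyb clriw ojhg iwtc
Hunk 2: at line 2 remove [xxv] add [keo,qerdh] -> 11 lines: qtubs mym lzi keo qerdh jvaew sqgy pmtyb clriw ojhg iwtc
Hunk 3: at line 3 remove [keo] add [ihf,gfvmz,zfcpx] -> 13 lines: qtubs mym lzi ihf gfvmz zfcpx qerdh jvaew sqgy pmtyb clriw ojhg iwtc
Hunk 4: at line 6 remove [qerdh,jvaew,sqgy] add [dwl] -> 11 lines: qtubs mym lzi ihf gfvmz zfcpx dwl pmtyb clriw ojhg iwtc
Hunk 5: at line 3 remove [gfvmz] add [izbc,ekoc] -> 12 lines: qtubs mym lzi ihf izbc ekoc zfcpx dwl pmtyb clriw ojhg iwtc
Hunk 6: at line 6 remove [zfcpx,dwl,pmtyb] add [jtl,jyj] -> 11 lines: qtubs mym lzi ihf izbc ekoc jtl jyj clriw ojhg iwtc
Hunk 7: at line 2 remove [ihf,izbc] add [jgcb,rpkwz,qbret] -> 12 lines: qtubs mym lzi jgcb rpkwz qbret ekoc jtl jyj clriw ojhg iwtc
Final line count: 12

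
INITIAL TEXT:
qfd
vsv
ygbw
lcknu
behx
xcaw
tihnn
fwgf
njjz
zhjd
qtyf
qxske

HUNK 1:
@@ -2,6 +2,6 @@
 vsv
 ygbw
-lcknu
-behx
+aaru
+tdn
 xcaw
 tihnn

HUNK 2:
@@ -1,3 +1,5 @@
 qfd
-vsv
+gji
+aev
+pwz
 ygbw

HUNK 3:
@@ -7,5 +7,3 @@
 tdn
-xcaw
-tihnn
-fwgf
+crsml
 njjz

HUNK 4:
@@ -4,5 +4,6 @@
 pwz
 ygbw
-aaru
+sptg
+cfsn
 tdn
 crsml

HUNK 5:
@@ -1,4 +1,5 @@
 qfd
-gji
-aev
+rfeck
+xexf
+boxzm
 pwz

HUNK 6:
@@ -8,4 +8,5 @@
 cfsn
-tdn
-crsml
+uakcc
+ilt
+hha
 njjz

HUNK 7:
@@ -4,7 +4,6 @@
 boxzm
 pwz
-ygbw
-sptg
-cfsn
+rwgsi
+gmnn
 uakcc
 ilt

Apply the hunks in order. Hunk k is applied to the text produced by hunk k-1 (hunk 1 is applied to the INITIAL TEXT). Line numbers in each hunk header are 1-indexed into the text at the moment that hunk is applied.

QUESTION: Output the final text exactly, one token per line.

Hunk 1: at line 2 remove [lcknu,behx] add [aaru,tdn] -> 12 lines: qfd vsv ygbw aaru tdn xcaw tihnn fwgf njjz zhjd qtyf qxske
Hunk 2: at line 1 remove [vsv] add [gji,aev,pwz] -> 14 lines: qfd gji aev pwz ygbw aaru tdn xcaw tihnn fwgf njjz zhjd qtyf qxske
Hunk 3: at line 7 remove [xcaw,tihnn,fwgf] add [crsml] -> 12 lines: qfd gji aev pwz ygbw aaru tdn crsml njjz zhjd qtyf qxske
Hunk 4: at line 4 remove [aaru] add [sptg,cfsn] -> 13 lines: qfd gji aev pwz ygbw sptg cfsn tdn crsml njjz zhjd qtyf qxske
Hunk 5: at line 1 remove [gji,aev] add [rfeck,xexf,boxzm] -> 14 lines: qfd rfeck xexf boxzm pwz ygbw sptg cfsn tdn crsml njjz zhjd qtyf qxske
Hunk 6: at line 8 remove [tdn,crsml] add [uakcc,ilt,hha] -> 15 lines: qfd rfeck xexf boxzm pwz ygbw sptg cfsn uakcc ilt hha njjz zhjd qtyf qxske
Hunk 7: at line 4 remove [ygbw,sptg,cfsn] add [rwgsi,gmnn] -> 14 lines: qfd rfeck xexf boxzm pwz rwgsi gmnn uakcc ilt hha njjz zhjd qtyf qxske

Answer: qfd
rfeck
xexf
boxzm
pwz
rwgsi
gmnn
uakcc
ilt
hha
njjz
zhjd
qtyf
qxske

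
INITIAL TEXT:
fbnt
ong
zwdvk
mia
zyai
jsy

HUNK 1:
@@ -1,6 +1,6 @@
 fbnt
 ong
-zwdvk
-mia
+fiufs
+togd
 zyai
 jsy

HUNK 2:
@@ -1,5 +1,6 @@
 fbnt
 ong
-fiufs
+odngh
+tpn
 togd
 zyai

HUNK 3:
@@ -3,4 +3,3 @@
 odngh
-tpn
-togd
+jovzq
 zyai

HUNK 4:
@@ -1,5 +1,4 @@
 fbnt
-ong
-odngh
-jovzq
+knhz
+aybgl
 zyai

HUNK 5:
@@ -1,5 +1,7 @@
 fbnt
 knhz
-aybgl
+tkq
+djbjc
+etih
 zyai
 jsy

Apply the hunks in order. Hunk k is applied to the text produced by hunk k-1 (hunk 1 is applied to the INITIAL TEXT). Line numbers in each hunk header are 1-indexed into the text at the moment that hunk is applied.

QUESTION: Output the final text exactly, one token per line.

Answer: fbnt
knhz
tkq
djbjc
etih
zyai
jsy

Derivation:
Hunk 1: at line 1 remove [zwdvk,mia] add [fiufs,togd] -> 6 lines: fbnt ong fiufs togd zyai jsy
Hunk 2: at line 1 remove [fiufs] add [odngh,tpn] -> 7 lines: fbnt ong odngh tpn togd zyai jsy
Hunk 3: at line 3 remove [tpn,togd] add [jovzq] -> 6 lines: fbnt ong odngh jovzq zyai jsy
Hunk 4: at line 1 remove [ong,odngh,jovzq] add [knhz,aybgl] -> 5 lines: fbnt knhz aybgl zyai jsy
Hunk 5: at line 1 remove [aybgl] add [tkq,djbjc,etih] -> 7 lines: fbnt knhz tkq djbjc etih zyai jsy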